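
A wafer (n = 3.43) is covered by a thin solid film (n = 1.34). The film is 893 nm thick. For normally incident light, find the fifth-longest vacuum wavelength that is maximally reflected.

Ray reflecting at the top interface goes from n = 1.0 toward n = 1.34: a half-wave phase shift.
Ray reflecting at the bottom interface goes from n = 1.34 toward n = 3.43: a half-wave phase shift.
Zero or two π shifts → no net half-wave offset.
So the condition for constructive reflection is 2 n t = m λ.
λ = 2 n t / m. The fifth-longest wavelength is m = 5: λ = 2 × 1.34 × 893 / 5.00 = 479 nm.

479 nm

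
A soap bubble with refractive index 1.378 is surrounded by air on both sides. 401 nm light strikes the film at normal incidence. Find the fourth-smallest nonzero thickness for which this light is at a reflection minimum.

582 nm

Top surface (1.0 → 1.378): reflection off a higher-index medium gives a half-wave phase shift.
Bottom surface (1.378 → 1.0): reflection off a lower-index medium gives no phase shift.
Exactly one π shift → a net half-wave offset.
For minimum reflection here: 2 n t = m λ.
The fourth-smallest nonzero thickness corresponds to m = 4: t = m λ / (2 n) = 4.00 × 401 / (2 × 1.378) = 582 nm.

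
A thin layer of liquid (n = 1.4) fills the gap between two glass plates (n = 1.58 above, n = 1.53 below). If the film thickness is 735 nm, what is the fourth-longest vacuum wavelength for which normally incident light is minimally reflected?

At the upper boundary (n = 1.58 to n = 1.4) the reflected ray undergoes no phase shift.
Ray reflecting at the bottom interface goes from n = 1.4 toward n = 1.53: a half-wave phase shift.
Exactly one π shift → a net half-wave offset.
For dark reflection here: 2 n t = m λ.
λ = 2 n t / m. The fourth-longest wavelength is m = 4: λ = 2 × 1.4 × 735 / 4.00 = 515 nm.

515 nm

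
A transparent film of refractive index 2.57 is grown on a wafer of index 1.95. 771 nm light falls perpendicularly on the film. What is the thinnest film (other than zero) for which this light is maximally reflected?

75.0 nm

At the upper boundary (n = 1.0 to n = 2.57) the reflected ray undergoes a half-wave phase shift.
At the lower boundary (n = 2.57 to n = 1.95) the reflected ray undergoes no phase shift.
The two reflections differ by half a wavelength.
So the condition for constructive reflection is 2 n t = (m + ½) λ.
Minimum at m = 0: t = λ / (4 n) = 771 / (4 × 2.57) = 75.0 nm.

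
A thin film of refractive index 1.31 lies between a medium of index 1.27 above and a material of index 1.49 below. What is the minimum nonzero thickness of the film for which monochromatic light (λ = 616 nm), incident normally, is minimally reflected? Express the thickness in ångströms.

1176 Å

Ray reflecting at the top interface goes from n = 1.27 toward n = 1.31: a half-wave phase shift.
At the lower boundary (n = 1.31 to n = 1.49) the reflected ray undergoes a half-wave phase shift.
Zero or two π shifts → no net half-wave offset.
So the condition for destructive reflection is 2 n t = (m + ½) λ.
Minimum at m = 0: t = λ / (4 n) = 616 / (4 × 1.31) = 118 nm.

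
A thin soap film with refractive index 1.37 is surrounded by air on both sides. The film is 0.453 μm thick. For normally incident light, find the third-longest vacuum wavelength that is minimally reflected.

414 nm

Ray reflecting at the top interface goes from n = 1.0 toward n = 1.37: a half-wave phase shift.
At the lower boundary (n = 1.37 to n = 1.0) the reflected ray undergoes no phase shift.
Exactly one π shift → a net half-wave offset.
For weak reflection here: 2 n t = m λ.
λ = 2 n t / m. The third-longest wavelength is m = 3: λ = 2 × 1.37 × 453 / 3.00 = 414 nm.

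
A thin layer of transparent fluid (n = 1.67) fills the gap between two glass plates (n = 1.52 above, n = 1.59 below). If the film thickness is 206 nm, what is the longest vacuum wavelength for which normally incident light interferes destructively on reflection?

688 nm

Ray reflecting at the top interface goes from n = 1.52 toward n = 1.67: a half-wave phase shift.
At the lower boundary (n = 1.67 to n = 1.59) the reflected ray undergoes no phase shift.
The two reflections differ by half a wavelength.
So the condition for destructive reflection is 2 n t = m λ.
λ = 2 n t / m. The longest wavelength is m = 1: λ = 2 × 1.67 × 206 / 1.00 = 688 nm.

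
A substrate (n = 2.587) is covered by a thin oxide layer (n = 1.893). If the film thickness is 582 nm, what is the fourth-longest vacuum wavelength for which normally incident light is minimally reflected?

Ray reflecting at the top interface goes from n = 1.0 toward n = 1.893: a half-wave phase shift.
Bottom surface (1.893 → 2.587): reflection off a higher-index medium gives a half-wave phase shift.
Net: no relative phase inversion (both shifts match).
With no net inversion, destructive interference in reflection requires 2 n t = (m + ½) λ.
λ = 2 n t / (m + ½). The fourth-longest wavelength is m = 3: λ = 2 × 1.893 × 582 / 3.50 = 630 nm.

630 nm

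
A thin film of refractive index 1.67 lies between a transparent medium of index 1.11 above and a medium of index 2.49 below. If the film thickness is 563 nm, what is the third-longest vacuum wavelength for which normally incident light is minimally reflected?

752 nm

At the upper boundary (n = 1.11 to n = 1.67) the reflected ray undergoes a half-wave phase shift.
At the lower boundary (n = 1.67 to n = 2.49) the reflected ray undergoes a half-wave phase shift.
The two reflections carry the same phase change, so no net offset.
For minimum reflection here: 2 n t = (m + ½) λ.
λ = 2 n t / (m + ½). The third-longest wavelength is m = 2: λ = 2 × 1.67 × 563 / 2.50 = 752 nm.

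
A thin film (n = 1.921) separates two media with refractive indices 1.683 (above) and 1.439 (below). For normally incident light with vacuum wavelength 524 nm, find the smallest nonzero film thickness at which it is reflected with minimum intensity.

136 nm

At the upper boundary (n = 1.683 to n = 1.921) the reflected ray undergoes a half-wave phase shift.
Bottom surface (1.921 → 1.439): reflection off a lower-index medium gives no phase shift.
Exactly one π shift → a net half-wave offset.
For dark reflection here: 2 n t = m λ.
Minimum nonzero at m = 1: t = λ / (2 n) = 524 / (2 × 1.921) = 136 nm.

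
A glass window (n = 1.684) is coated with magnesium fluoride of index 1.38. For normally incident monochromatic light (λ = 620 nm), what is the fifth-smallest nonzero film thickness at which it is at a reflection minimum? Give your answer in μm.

1.01 μm

Top surface (1.0 → 1.38): reflection off a higher-index medium gives a half-wave phase shift.
At the lower boundary (n = 1.38 to n = 1.684) the reflected ray undergoes a half-wave phase shift.
Net: no relative phase inversion (both shifts match).
So the condition for destructive reflection is 2 n t = (m + ½) λ.
The fifth-smallest nonzero thickness corresponds to m = 4: t = (m + ½) λ / (2 n) = 4.50 × 620 / (2 × 1.38) = 1011 nm.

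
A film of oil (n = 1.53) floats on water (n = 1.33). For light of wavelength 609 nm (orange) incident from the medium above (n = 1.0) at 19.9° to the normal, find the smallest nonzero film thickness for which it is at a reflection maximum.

102 nm

Ray reflecting at the top interface goes from n = 1.0 toward n = 1.53: a half-wave phase shift.
Ray reflecting at the bottom interface goes from n = 1.53 toward n = 1.33: no phase shift.
Net: one phase inversion between the two reflected rays.
With one net inversion, constructive interference in reflection requires 2 n t cos θ_r = (m + ½) λ.
Snell's law: 1.0 sin 19.9° = 1.53 sin θ_r → sin θ_r = 0.222, cos θ_r = 0.975.
Minimum at m = 0: t = λ / (4 n cos θ_r) = 609 / (4 × 1.53 × 0.975) = 102 nm.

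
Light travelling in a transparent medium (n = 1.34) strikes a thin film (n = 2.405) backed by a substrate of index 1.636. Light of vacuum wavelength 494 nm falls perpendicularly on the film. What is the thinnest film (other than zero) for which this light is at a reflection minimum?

103 nm

At the upper boundary (n = 1.34 to n = 2.405) the reflected ray undergoes a half-wave phase shift.
Ray reflecting at the bottom interface goes from n = 2.405 toward n = 1.636: no phase shift.
Exactly one π shift → a net half-wave offset.
For minimum reflection here: 2 n t = m λ.
Minimum nonzero at m = 1: t = λ / (2 n) = 494 / (2 × 2.405) = 103 nm.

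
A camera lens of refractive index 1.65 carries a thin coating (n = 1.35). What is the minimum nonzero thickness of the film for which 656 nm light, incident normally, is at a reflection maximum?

At the upper boundary (n = 1.0 to n = 1.35) the reflected ray undergoes a half-wave phase shift.
At the lower boundary (n = 1.35 to n = 1.65) the reflected ray undergoes a half-wave phase shift.
The two reflections carry the same phase change, so no net offset.
With no net inversion, constructive interference in reflection requires 2 n t = m λ.
Minimum nonzero at m = 1: t = λ / (2 n) = 656 / (2 × 1.35) = 243 nm.

243 nm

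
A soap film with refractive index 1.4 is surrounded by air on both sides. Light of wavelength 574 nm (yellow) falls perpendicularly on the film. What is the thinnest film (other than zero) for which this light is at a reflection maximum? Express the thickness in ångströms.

At the upper boundary (n = 1.0 to n = 1.4) the reflected ray undergoes a half-wave phase shift.
Bottom surface (1.4 → 1.0): reflection off a lower-index medium gives no phase shift.
Exactly one π shift → a net half-wave offset.
So the condition for constructive reflection is 2 n t = (m + ½) λ.
Minimum at m = 0: t = λ / (4 n) = 574 / (4 × 1.4) = 103 nm.

1025 Å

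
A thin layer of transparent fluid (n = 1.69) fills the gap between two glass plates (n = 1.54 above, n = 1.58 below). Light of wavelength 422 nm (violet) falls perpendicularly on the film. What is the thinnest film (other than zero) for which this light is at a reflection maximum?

62.4 nm

At the upper boundary (n = 1.54 to n = 1.69) the reflected ray undergoes a half-wave phase shift.
Ray reflecting at the bottom interface goes from n = 1.69 toward n = 1.58: no phase shift.
Exactly one π shift → a net half-wave offset.
With one net inversion, constructive interference in reflection requires 2 n t = (m + ½) λ.
Minimum at m = 0: t = λ / (4 n) = 422 / (4 × 1.69) = 62.4 nm.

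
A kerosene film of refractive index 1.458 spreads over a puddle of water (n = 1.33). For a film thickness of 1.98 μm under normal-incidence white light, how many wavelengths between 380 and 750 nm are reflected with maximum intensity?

Top surface (1.0 → 1.458): reflection off a higher-index medium gives a half-wave phase shift.
Ray reflecting at the bottom interface goes from n = 1.458 toward n = 1.33: no phase shift.
Net: one phase inversion between the two reflected rays.
For strong reflection here: 2 n t = (m + ½) λ.
λ = 2 n t / (m + ½) = 5774 / (m + ½) nm.
m=7: 770 nm (IR); m=8: 679 nm (visible); m=9: 608 nm (visible); m=10: 550 nm (visible); m=11: 502 nm (visible); m=12: 462 nm (visible); m=13: 428 nm (visible); m=14: 398 nm (visible); m=15: 372 nm (UV).

7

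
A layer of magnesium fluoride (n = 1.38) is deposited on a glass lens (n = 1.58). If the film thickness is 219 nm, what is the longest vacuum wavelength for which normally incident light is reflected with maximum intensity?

604 nm

Ray reflecting at the top interface goes from n = 1.0 toward n = 1.38: a half-wave phase shift.
At the lower boundary (n = 1.38 to n = 1.58) the reflected ray undergoes a half-wave phase shift.
Net: no relative phase inversion (both shifts match).
With no net inversion, constructive interference in reflection requires 2 n t = m λ.
λ = 2 n t / m. The longest wavelength is m = 1: λ = 2 × 1.38 × 219 / 1.00 = 604 nm.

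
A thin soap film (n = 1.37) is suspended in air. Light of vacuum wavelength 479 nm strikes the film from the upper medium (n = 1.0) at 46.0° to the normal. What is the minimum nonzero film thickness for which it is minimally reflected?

205 nm

At the upper boundary (n = 1.0 to n = 1.37) the reflected ray undergoes a half-wave phase shift.
Ray reflecting at the bottom interface goes from n = 1.37 toward n = 1.0: no phase shift.
Net: one phase inversion between the two reflected rays.
For minimum reflection here: 2 n t cos θ_r = m λ.
Snell's law: 1.0 sin 46.0° = 1.37 sin θ_r → sin θ_r = 0.525, cos θ_r = 0.851.
Minimum nonzero at m = 1: t = λ / (2 n cos θ_r) = 479 / (2 × 1.37 × 0.851) = 205 nm.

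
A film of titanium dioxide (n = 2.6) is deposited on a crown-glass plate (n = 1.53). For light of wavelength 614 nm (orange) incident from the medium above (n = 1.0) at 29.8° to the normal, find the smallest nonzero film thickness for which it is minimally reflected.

Ray reflecting at the top interface goes from n = 1.0 toward n = 2.6: a half-wave phase shift.
Bottom surface (2.6 → 1.53): reflection off a lower-index medium gives no phase shift.
The two reflections differ by half a wavelength.
With one net inversion, destructive interference in reflection requires 2 n t cos θ_r = m λ.
Snell's law: 1.0 sin 29.8° = 2.6 sin θ_r → sin θ_r = 0.191, cos θ_r = 0.982.
Minimum nonzero at m = 1: t = λ / (2 n cos θ_r) = 614 / (2 × 2.6 × 0.982) = 120 nm.

120 nm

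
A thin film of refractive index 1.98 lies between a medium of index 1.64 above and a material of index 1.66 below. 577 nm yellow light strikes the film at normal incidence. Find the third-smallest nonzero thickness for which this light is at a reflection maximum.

364 nm

At the upper boundary (n = 1.64 to n = 1.98) the reflected ray undergoes a half-wave phase shift.
Ray reflecting at the bottom interface goes from n = 1.98 toward n = 1.66: no phase shift.
Net: one phase inversion between the two reflected rays.
So the condition for constructive reflection is 2 n t = (m + ½) λ.
The third-smallest nonzero thickness corresponds to m = 2: t = (m + ½) λ / (2 n) = 2.50 × 577 / (2 × 1.98) = 364 nm.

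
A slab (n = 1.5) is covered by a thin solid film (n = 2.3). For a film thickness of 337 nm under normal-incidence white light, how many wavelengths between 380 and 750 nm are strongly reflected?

2

Top surface (1.0 → 2.3): reflection off a higher-index medium gives a half-wave phase shift.
At the lower boundary (n = 2.3 to n = 1.5) the reflected ray undergoes no phase shift.
Exactly one π shift → a net half-wave offset.
With one net inversion, constructive interference in reflection requires 2 n t = (m + ½) λ.
λ = 2 n t / (m + ½) = 1550 / (m + ½) nm.
m=1: 1033 nm (IR); m=2: 620 nm (visible); m=3: 443 nm (visible); m=4: 344 nm (UV).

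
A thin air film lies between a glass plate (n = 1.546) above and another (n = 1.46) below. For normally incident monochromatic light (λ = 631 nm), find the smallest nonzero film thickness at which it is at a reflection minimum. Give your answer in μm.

0.316 μm

Ray reflecting at the top interface goes from n = 1.546 toward n = 1.0: no phase shift.
At the lower boundary (n = 1.0 to n = 1.46) the reflected ray undergoes a half-wave phase shift.
Net: one phase inversion between the two reflected rays.
With one net inversion, destructive interference in reflection requires 2 n t = m λ.
Minimum nonzero at m = 1: t = λ / (2 n) = 631 / (2 × 1.0) = 316 nm.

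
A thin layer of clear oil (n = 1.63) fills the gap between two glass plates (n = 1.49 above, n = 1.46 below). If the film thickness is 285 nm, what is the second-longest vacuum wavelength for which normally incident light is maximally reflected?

619 nm

At the upper boundary (n = 1.49 to n = 1.63) the reflected ray undergoes a half-wave phase shift.
At the lower boundary (n = 1.63 to n = 1.46) the reflected ray undergoes no phase shift.
Exactly one π shift → a net half-wave offset.
With one net inversion, constructive interference in reflection requires 2 n t = (m + ½) λ.
λ = 2 n t / (m + ½). The second-longest wavelength is m = 1: λ = 2 × 1.63 × 285 / 1.50 = 619 nm.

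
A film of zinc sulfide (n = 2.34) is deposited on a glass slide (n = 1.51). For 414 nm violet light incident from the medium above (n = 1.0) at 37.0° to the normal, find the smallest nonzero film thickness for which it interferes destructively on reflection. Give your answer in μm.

0.0915 μm

Top surface (1.0 → 2.34): reflection off a higher-index medium gives a half-wave phase shift.
Bottom surface (2.34 → 1.51): reflection off a lower-index medium gives no phase shift.
Net: one phase inversion between the two reflected rays.
So the condition for destructive reflection is 2 n t cos θ_r = m λ.
Snell's law: 1.0 sin 37.0° = 2.34 sin θ_r → sin θ_r = 0.257, cos θ_r = 0.966.
Minimum nonzero at m = 1: t = λ / (2 n cos θ_r) = 414 / (2 × 2.34 × 0.966) = 91.5 nm.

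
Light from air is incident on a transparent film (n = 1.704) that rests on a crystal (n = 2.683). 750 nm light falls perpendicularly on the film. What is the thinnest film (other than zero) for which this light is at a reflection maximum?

220 nm

Ray reflecting at the top interface goes from n = 1.0 toward n = 1.704: a half-wave phase shift.
Bottom surface (1.704 → 2.683): reflection off a higher-index medium gives a half-wave phase shift.
Zero or two π shifts → no net half-wave offset.
So the condition for constructive reflection is 2 n t = m λ.
Minimum nonzero at m = 1: t = λ / (2 n) = 750 / (2 × 1.704) = 220 nm.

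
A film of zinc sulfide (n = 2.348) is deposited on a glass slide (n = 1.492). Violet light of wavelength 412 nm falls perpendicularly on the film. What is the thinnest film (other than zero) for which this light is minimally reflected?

87.7 nm

Ray reflecting at the top interface goes from n = 1.0 toward n = 2.348: a half-wave phase shift.
Bottom surface (2.348 → 1.492): reflection off a lower-index medium gives no phase shift.
Net: one phase inversion between the two reflected rays.
With one net inversion, destructive interference in reflection requires 2 n t = m λ.
Minimum nonzero at m = 1: t = λ / (2 n) = 412 / (2 × 2.348) = 87.7 nm.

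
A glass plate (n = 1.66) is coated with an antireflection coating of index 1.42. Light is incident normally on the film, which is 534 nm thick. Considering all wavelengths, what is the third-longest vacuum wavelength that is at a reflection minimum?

At the upper boundary (n = 1.0 to n = 1.42) the reflected ray undergoes a half-wave phase shift.
Bottom surface (1.42 → 1.66): reflection off a higher-index medium gives a half-wave phase shift.
Net: no relative phase inversion (both shifts match).
With no net inversion, destructive interference in reflection requires 2 n t = (m + ½) λ.
λ = 2 n t / (m + ½). The third-longest wavelength is m = 2: λ = 2 × 1.42 × 534 / 2.50 = 607 nm.

607 nm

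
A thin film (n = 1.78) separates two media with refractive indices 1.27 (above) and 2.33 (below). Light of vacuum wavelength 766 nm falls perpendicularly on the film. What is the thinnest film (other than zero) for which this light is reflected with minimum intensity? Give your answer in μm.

Top surface (1.27 → 1.78): reflection off a higher-index medium gives a half-wave phase shift.
At the lower boundary (n = 1.78 to n = 2.33) the reflected ray undergoes a half-wave phase shift.
The two reflections carry the same phase change, so no net offset.
So the condition for destructive reflection is 2 n t = (m + ½) λ.
Minimum at m = 0: t = λ / (4 n) = 766 / (4 × 1.78) = 108 nm.

0.108 μm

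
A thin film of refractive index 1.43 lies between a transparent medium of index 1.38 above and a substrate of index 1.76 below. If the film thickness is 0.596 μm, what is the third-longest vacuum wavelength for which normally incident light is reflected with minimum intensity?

Top surface (1.38 → 1.43): reflection off a higher-index medium gives a half-wave phase shift.
Ray reflecting at the bottom interface goes from n = 1.43 toward n = 1.76: a half-wave phase shift.
Net: no relative phase inversion (both shifts match).
For weak reflection here: 2 n t = (m + ½) λ.
λ = 2 n t / (m + ½). The third-longest wavelength is m = 2: λ = 2 × 1.43 × 596 / 2.50 = 682 nm.

682 nm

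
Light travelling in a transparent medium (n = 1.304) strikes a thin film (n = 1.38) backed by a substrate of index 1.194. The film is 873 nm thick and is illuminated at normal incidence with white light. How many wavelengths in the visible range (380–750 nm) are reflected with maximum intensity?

Top surface (1.304 → 1.38): reflection off a higher-index medium gives a half-wave phase shift.
Ray reflecting at the bottom interface goes from n = 1.38 toward n = 1.194: no phase shift.
The two reflections differ by half a wavelength.
With one net inversion, constructive interference in reflection requires 2 n t = (m + ½) λ.
λ = 2 n t / (m + ½) = 2409 / (m + ½) nm.
m=2: 964 nm (IR); m=3: 688 nm (visible); m=4: 535 nm (visible); m=5: 438 nm (visible); m=6: 371 nm (UV).

3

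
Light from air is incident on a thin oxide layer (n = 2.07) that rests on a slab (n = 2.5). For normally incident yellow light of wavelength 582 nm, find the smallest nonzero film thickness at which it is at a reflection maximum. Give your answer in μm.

0.141 μm

Top surface (1.0 → 2.07): reflection off a higher-index medium gives a half-wave phase shift.
Bottom surface (2.07 → 2.5): reflection off a higher-index medium gives a half-wave phase shift.
Net: no relative phase inversion (both shifts match).
For bright reflection here: 2 n t = m λ.
Minimum nonzero at m = 1: t = λ / (2 n) = 582 / (2 × 2.07) = 141 nm.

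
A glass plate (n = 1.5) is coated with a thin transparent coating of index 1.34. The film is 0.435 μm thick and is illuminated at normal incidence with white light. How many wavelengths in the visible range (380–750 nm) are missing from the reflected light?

1

At the upper boundary (n = 1.0 to n = 1.34) the reflected ray undergoes a half-wave phase shift.
Bottom surface (1.34 → 1.5): reflection off a higher-index medium gives a half-wave phase shift.
The two reflections carry the same phase change, so no net offset.
With no net inversion, destructive interference in reflection requires 2 n t = (m + ½) λ.
λ = 2 n t / (m + ½) = 1166 / (m + ½) nm.
m=1: 777 nm (IR); m=2: 466 nm (visible); m=3: 333 nm (UV).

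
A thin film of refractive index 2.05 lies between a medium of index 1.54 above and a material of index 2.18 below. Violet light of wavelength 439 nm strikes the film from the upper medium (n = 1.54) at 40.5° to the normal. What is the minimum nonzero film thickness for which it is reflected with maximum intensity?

At the upper boundary (n = 1.54 to n = 2.05) the reflected ray undergoes a half-wave phase shift.
Ray reflecting at the bottom interface goes from n = 2.05 toward n = 2.18: a half-wave phase shift.
Net: no relative phase inversion (both shifts match).
For strong reflection here: 2 n t cos θ_r = m λ.
Snell's law: 1.54 sin 40.5° = 2.05 sin θ_r → sin θ_r = 0.488, cos θ_r = 0.873.
Minimum nonzero at m = 1: t = λ / (2 n cos θ_r) = 439 / (2 × 2.05 × 0.873) = 123 nm.

123 nm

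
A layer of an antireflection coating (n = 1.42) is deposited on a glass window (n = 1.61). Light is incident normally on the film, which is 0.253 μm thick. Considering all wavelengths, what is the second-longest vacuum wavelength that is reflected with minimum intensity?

Ray reflecting at the top interface goes from n = 1.0 toward n = 1.42: a half-wave phase shift.
At the lower boundary (n = 1.42 to n = 1.61) the reflected ray undergoes a half-wave phase shift.
Zero or two π shifts → no net half-wave offset.
So the condition for destructive reflection is 2 n t = (m + ½) λ.
λ = 2 n t / (m + ½). The second-longest wavelength is m = 1: λ = 2 × 1.42 × 253 / 1.50 = 479 nm.

479 nm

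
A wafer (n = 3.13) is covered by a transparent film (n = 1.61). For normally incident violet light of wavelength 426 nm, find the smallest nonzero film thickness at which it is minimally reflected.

At the upper boundary (n = 1.0 to n = 1.61) the reflected ray undergoes a half-wave phase shift.
Ray reflecting at the bottom interface goes from n = 1.61 toward n = 3.13: a half-wave phase shift.
Zero or two π shifts → no net half-wave offset.
For minimum reflection here: 2 n t = (m + ½) λ.
Minimum at m = 0: t = λ / (4 n) = 426 / (4 × 1.61) = 66.1 nm.

66.1 nm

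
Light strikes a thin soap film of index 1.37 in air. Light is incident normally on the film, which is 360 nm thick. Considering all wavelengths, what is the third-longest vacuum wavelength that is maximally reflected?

Top surface (1.0 → 1.37): reflection off a higher-index medium gives a half-wave phase shift.
Ray reflecting at the bottom interface goes from n = 1.37 toward n = 1.0: no phase shift.
The two reflections differ by half a wavelength.
For maximum reflection here: 2 n t = (m + ½) λ.
λ = 2 n t / (m + ½). The third-longest wavelength is m = 2: λ = 2 × 1.37 × 360 / 2.50 = 395 nm.

395 nm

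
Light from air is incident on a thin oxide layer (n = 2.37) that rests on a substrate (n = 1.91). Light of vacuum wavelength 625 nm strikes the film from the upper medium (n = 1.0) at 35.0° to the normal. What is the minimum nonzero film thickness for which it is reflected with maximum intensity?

Top surface (1.0 → 2.37): reflection off a higher-index medium gives a half-wave phase shift.
Bottom surface (2.37 → 1.91): reflection off a lower-index medium gives no phase shift.
The two reflections differ by half a wavelength.
With one net inversion, constructive interference in reflection requires 2 n t cos θ_r = (m + ½) λ.
Snell's law: 1.0 sin 35.0° = 2.37 sin θ_r → sin θ_r = 0.242, cos θ_r = 0.970.
Minimum at m = 0: t = λ / (4 n cos θ_r) = 625 / (4 × 2.37 × 0.970) = 67.9 nm.

67.9 nm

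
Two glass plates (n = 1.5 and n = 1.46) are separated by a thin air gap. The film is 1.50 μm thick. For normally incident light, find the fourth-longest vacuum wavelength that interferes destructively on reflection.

750 nm

Ray reflecting at the top interface goes from n = 1.5 toward n = 1.0: no phase shift.
Ray reflecting at the bottom interface goes from n = 1.0 toward n = 1.46: a half-wave phase shift.
Exactly one π shift → a net half-wave offset.
For minimum reflection here: 2 n t = m λ.
λ = 2 n t / m. The fourth-longest wavelength is m = 4: λ = 2 × 1.0 × 1500 / 4.00 = 750 nm.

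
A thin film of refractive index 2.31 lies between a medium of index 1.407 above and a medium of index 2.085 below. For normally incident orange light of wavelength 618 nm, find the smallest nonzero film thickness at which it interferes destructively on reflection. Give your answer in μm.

Ray reflecting at the top interface goes from n = 1.407 toward n = 2.31: a half-wave phase shift.
Ray reflecting at the bottom interface goes from n = 2.31 toward n = 2.085: no phase shift.
Exactly one π shift → a net half-wave offset.
With one net inversion, destructive interference in reflection requires 2 n t = m λ.
Minimum nonzero at m = 1: t = λ / (2 n) = 618 / (2 × 2.31) = 134 nm.

0.134 μm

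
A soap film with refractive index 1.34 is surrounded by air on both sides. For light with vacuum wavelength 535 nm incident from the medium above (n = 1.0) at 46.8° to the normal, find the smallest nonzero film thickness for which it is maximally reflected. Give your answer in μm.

0.119 μm

Top surface (1.0 → 1.34): reflection off a higher-index medium gives a half-wave phase shift.
At the lower boundary (n = 1.34 to n = 1.0) the reflected ray undergoes no phase shift.
Net: one phase inversion between the two reflected rays.
With one net inversion, constructive interference in reflection requires 2 n t cos θ_r = (m + ½) λ.
Snell's law: 1.0 sin 46.8° = 1.34 sin θ_r → sin θ_r = 0.544, cos θ_r = 0.839.
Minimum at m = 0: t = λ / (4 n cos θ_r) = 535 / (4 × 1.34 × 0.839) = 119 nm.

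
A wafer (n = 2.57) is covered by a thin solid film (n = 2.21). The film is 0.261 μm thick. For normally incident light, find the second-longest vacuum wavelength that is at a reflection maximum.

At the upper boundary (n = 1.0 to n = 2.21) the reflected ray undergoes a half-wave phase shift.
Bottom surface (2.21 → 2.57): reflection off a higher-index medium gives a half-wave phase shift.
Zero or two π shifts → no net half-wave offset.
For maximum reflection here: 2 n t = m λ.
λ = 2 n t / m. The second-longest wavelength is m = 2: λ = 2 × 2.21 × 261 / 2.00 = 577 nm.

577 nm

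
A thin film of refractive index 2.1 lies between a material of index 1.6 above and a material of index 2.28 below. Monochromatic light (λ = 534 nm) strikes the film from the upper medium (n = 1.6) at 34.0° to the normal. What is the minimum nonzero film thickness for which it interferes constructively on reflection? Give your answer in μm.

0.141 μm

Ray reflecting at the top interface goes from n = 1.6 toward n = 2.1: a half-wave phase shift.
At the lower boundary (n = 2.1 to n = 2.28) the reflected ray undergoes a half-wave phase shift.
The two reflections carry the same phase change, so no net offset.
With no net inversion, constructive interference in reflection requires 2 n t cos θ_r = m λ.
Snell's law: 1.6 sin 34.0° = 2.1 sin θ_r → sin θ_r = 0.426, cos θ_r = 0.905.
Minimum nonzero at m = 1: t = λ / (2 n cos θ_r) = 534 / (2 × 2.1 × 0.905) = 141 nm.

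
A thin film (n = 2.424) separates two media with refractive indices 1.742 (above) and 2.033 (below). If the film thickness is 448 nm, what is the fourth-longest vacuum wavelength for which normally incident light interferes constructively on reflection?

Ray reflecting at the top interface goes from n = 1.742 toward n = 2.424: a half-wave phase shift.
Ray reflecting at the bottom interface goes from n = 2.424 toward n = 2.033: no phase shift.
The two reflections differ by half a wavelength.
With one net inversion, constructive interference in reflection requires 2 n t = (m + ½) λ.
λ = 2 n t / (m + ½). The fourth-longest wavelength is m = 3: λ = 2 × 2.424 × 448 / 3.50 = 621 nm.

621 nm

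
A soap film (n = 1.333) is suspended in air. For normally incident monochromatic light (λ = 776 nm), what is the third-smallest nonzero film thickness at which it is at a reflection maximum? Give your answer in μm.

Top surface (1.0 → 1.333): reflection off a higher-index medium gives a half-wave phase shift.
At the lower boundary (n = 1.333 to n = 1.0) the reflected ray undergoes no phase shift.
Net: one phase inversion between the two reflected rays.
So the condition for constructive reflection is 2 n t = (m + ½) λ.
The third-smallest nonzero thickness corresponds to m = 2: t = (m + ½) λ / (2 n) = 2.50 × 776 / (2 × 1.333) = 728 nm.

0.728 μm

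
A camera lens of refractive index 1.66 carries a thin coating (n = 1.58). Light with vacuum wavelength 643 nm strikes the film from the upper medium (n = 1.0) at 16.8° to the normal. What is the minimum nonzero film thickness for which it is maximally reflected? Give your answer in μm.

0.207 μm

Top surface (1.0 → 1.58): reflection off a higher-index medium gives a half-wave phase shift.
Ray reflecting at the bottom interface goes from n = 1.58 toward n = 1.66: a half-wave phase shift.
The two reflections carry the same phase change, so no net offset.
For maximum reflection here: 2 n t cos θ_r = m λ.
Snell's law: 1.0 sin 16.8° = 1.58 sin θ_r → sin θ_r = 0.183, cos θ_r = 0.983.
Minimum nonzero at m = 1: t = λ / (2 n cos θ_r) = 643 / (2 × 1.58 × 0.983) = 207 nm.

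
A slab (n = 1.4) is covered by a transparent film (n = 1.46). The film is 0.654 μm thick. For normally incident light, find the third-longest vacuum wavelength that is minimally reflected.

At the upper boundary (n = 1.0 to n = 1.46) the reflected ray undergoes a half-wave phase shift.
Bottom surface (1.46 → 1.4): reflection off a lower-index medium gives no phase shift.
Exactly one π shift → a net half-wave offset.
With one net inversion, destructive interference in reflection requires 2 n t = m λ.
λ = 2 n t / m. The third-longest wavelength is m = 3: λ = 2 × 1.46 × 654 / 3.00 = 637 nm.

637 nm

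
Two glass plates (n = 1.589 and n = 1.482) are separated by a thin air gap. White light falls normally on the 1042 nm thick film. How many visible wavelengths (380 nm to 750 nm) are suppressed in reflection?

3

Top surface (1.589 → 1.0): reflection off a lower-index medium gives no phase shift.
Ray reflecting at the bottom interface goes from n = 1.0 toward n = 1.482: a half-wave phase shift.
The two reflections differ by half a wavelength.
With one net inversion, destructive interference in reflection requires 2 n t = m λ.
λ = 2 n t / m = 2084 / m nm.
m=2: 1042 nm (IR); m=3: 695 nm (visible); m=4: 521 nm (visible); m=5: 417 nm (visible); m=6: 347 nm (UV).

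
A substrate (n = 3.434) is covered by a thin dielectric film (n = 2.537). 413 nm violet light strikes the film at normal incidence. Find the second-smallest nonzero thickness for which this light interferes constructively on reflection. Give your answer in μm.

At the upper boundary (n = 1.0 to n = 2.537) the reflected ray undergoes a half-wave phase shift.
Bottom surface (2.537 → 3.434): reflection off a higher-index medium gives a half-wave phase shift.
The two reflections carry the same phase change, so no net offset.
For maximum reflection here: 2 n t = m λ.
The second-smallest nonzero thickness corresponds to m = 2: t = m λ / (2 n) = 2.00 × 413 / (2 × 2.537) = 163 nm.

0.163 μm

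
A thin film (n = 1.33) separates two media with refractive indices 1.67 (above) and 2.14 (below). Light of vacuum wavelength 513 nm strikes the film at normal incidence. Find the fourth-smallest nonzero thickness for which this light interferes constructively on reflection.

Ray reflecting at the top interface goes from n = 1.67 toward n = 1.33: no phase shift.
Bottom surface (1.33 → 2.14): reflection off a higher-index medium gives a half-wave phase shift.
Exactly one π shift → a net half-wave offset.
With one net inversion, constructive interference in reflection requires 2 n t = (m + ½) λ.
The fourth-smallest nonzero thickness corresponds to m = 3: t = (m + ½) λ / (2 n) = 3.50 × 513 / (2 × 1.33) = 675 nm.

675 nm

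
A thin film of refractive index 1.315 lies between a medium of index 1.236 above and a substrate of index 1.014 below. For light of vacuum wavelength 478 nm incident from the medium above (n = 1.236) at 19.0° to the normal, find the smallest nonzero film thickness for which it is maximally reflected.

Ray reflecting at the top interface goes from n = 1.236 toward n = 1.315: a half-wave phase shift.
Ray reflecting at the bottom interface goes from n = 1.315 toward n = 1.014: no phase shift.
Net: one phase inversion between the two reflected rays.
With one net inversion, constructive interference in reflection requires 2 n t cos θ_r = (m + ½) λ.
Snell's law: 1.236 sin 19.0° = 1.315 sin θ_r → sin θ_r = 0.306, cos θ_r = 0.952.
Minimum at m = 0: t = λ / (4 n cos θ_r) = 478 / (4 × 1.315 × 0.952) = 95.5 nm.

95.5 nm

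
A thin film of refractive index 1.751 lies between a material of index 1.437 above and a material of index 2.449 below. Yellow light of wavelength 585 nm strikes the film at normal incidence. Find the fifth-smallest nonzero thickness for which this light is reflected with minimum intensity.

At the upper boundary (n = 1.437 to n = 1.751) the reflected ray undergoes a half-wave phase shift.
Ray reflecting at the bottom interface goes from n = 1.751 toward n = 2.449: a half-wave phase shift.
Net: no relative phase inversion (both shifts match).
So the condition for destructive reflection is 2 n t = (m + ½) λ.
The fifth-smallest nonzero thickness corresponds to m = 4: t = (m + ½) λ / (2 n) = 4.50 × 585 / (2 × 1.751) = 752 nm.

752 nm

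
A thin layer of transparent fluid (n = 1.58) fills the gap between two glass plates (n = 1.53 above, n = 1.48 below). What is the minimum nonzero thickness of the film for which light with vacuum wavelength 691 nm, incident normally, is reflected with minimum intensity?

At the upper boundary (n = 1.53 to n = 1.58) the reflected ray undergoes a half-wave phase shift.
Ray reflecting at the bottom interface goes from n = 1.58 toward n = 1.48: no phase shift.
The two reflections differ by half a wavelength.
For weak reflection here: 2 n t = m λ.
Minimum nonzero at m = 1: t = λ / (2 n) = 691 / (2 × 1.58) = 219 nm.

219 nm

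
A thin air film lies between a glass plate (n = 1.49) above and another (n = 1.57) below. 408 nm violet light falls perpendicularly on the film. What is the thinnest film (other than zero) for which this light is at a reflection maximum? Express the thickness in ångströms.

Top surface (1.49 → 1.0): reflection off a lower-index medium gives no phase shift.
Bottom surface (1.0 → 1.57): reflection off a higher-index medium gives a half-wave phase shift.
The two reflections differ by half a wavelength.
So the condition for constructive reflection is 2 n t = (m + ½) λ.
Minimum at m = 0: t = λ / (4 n) = 408 / (4 × 1.0) = 102 nm.

1020 Å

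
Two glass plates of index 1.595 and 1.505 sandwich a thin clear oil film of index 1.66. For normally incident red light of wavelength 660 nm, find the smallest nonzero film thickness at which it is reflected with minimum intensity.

Ray reflecting at the top interface goes from n = 1.595 toward n = 1.66: a half-wave phase shift.
At the lower boundary (n = 1.66 to n = 1.505) the reflected ray undergoes no phase shift.
Net: one phase inversion between the two reflected rays.
With one net inversion, destructive interference in reflection requires 2 n t = m λ.
Minimum nonzero at m = 1: t = λ / (2 n) = 660 / (2 × 1.66) = 199 nm.

199 nm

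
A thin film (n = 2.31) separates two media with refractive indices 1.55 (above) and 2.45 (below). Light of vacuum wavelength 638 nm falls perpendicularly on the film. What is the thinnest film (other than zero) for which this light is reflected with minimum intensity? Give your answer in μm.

Top surface (1.55 → 2.31): reflection off a higher-index medium gives a half-wave phase shift.
At the lower boundary (n = 2.31 to n = 2.45) the reflected ray undergoes a half-wave phase shift.
Zero or two π shifts → no net half-wave offset.
For dark reflection here: 2 n t = (m + ½) λ.
Minimum at m = 0: t = λ / (4 n) = 638 / (4 × 2.31) = 69.0 nm.

0.0690 μm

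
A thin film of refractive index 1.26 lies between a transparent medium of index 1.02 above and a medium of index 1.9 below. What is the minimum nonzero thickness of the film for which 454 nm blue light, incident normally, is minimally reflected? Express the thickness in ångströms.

901 Å

Ray reflecting at the top interface goes from n = 1.02 toward n = 1.26: a half-wave phase shift.
At the lower boundary (n = 1.26 to n = 1.9) the reflected ray undergoes a half-wave phase shift.
Net: no relative phase inversion (both shifts match).
With no net inversion, destructive interference in reflection requires 2 n t = (m + ½) λ.
Minimum at m = 0: t = λ / (4 n) = 454 / (4 × 1.26) = 90.1 nm.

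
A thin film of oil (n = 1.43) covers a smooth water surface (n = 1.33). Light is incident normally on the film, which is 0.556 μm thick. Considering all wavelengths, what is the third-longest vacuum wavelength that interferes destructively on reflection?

Ray reflecting at the top interface goes from n = 1.0 toward n = 1.43: a half-wave phase shift.
Bottom surface (1.43 → 1.33): reflection off a lower-index medium gives no phase shift.
Exactly one π shift → a net half-wave offset.
With one net inversion, destructive interference in reflection requires 2 n t = m λ.
λ = 2 n t / m. The third-longest wavelength is m = 3: λ = 2 × 1.43 × 556 / 3.00 = 530 nm.

530 nm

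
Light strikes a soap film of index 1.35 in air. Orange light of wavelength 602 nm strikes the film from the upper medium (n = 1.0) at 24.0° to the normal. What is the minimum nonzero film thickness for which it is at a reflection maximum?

Ray reflecting at the top interface goes from n = 1.0 toward n = 1.35: a half-wave phase shift.
Ray reflecting at the bottom interface goes from n = 1.35 toward n = 1.0: no phase shift.
Exactly one π shift → a net half-wave offset.
For strong reflection here: 2 n t cos θ_r = (m + ½) λ.
Snell's law: 1.0 sin 24.0° = 1.35 sin θ_r → sin θ_r = 0.301, cos θ_r = 0.954.
Minimum at m = 0: t = λ / (4 n cos θ_r) = 602 / (4 × 1.35 × 0.954) = 117 nm.

117 nm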